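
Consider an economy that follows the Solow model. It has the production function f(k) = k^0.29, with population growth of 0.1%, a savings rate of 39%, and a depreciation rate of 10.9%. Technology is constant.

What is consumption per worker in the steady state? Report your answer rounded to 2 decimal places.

Steady state requires s·f(k) = (n + δ)·k, i.e. s·k^α = (n + δ)·k.
Dividing both sides by k: k^(1−α) = s / (n + δ).
k^0.71 = 0.39 / (0.001 + 0.109) = 0.39 / 0.110 = 3.5455
k* = 3.5455^(1/0.71) ≈ 5.9456
y* = (k*)^α = 5.9456^0.29 ≈ 1.6769
c* = (1 − s)·y* = (1 − 0.39) × 1.6769 ≈ 1.0229

c* ≈ 1.02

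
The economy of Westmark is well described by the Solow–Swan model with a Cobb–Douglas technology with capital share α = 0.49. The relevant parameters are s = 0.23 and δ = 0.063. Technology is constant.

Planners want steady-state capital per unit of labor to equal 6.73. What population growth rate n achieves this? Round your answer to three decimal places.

n ≈ 0.024

At the steady state, Δk = 0, so s·k^α = (n + δ)·k.
So s / (n + δ) = (k*)^(1−α) = 6.73^0.51 = 2.6442.
Therefore n + δ = s / 2.6442 = 0.23 / 2.6442 = 0.0870, so n = 0.0870 − 0.063 = 0.0240.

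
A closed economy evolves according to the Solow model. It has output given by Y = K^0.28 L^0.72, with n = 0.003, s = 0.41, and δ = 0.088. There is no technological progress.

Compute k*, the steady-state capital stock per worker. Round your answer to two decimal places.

At the steady state, Δk = 0, so s·k^α = (n + δ)·k.
Dividing both sides by k: k^(1−α) = s / (n + δ).
k^0.72 = 0.41 / (0.003 + 0.088) = 0.41 / 0.091 = 4.5055
k* = 4.5055^(1/0.72) ≈ 8.0905

k* = 8.09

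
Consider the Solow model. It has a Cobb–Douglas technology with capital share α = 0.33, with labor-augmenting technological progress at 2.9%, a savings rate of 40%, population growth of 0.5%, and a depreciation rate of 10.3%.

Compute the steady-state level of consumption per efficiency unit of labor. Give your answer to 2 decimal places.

c* = 1.02

Steady state requires s·f(k) = (n + g + δ)·k, i.e. s·k^α = (n + g + δ)·k.
Rearranging, k^(1−α) = s / (n + g + δ).
k^0.67 = 0.40 / (0.005 + 0.029 + 0.103) = 0.40 / 0.137 = 2.9197
k* = 2.9197^(1/0.67) ≈ 4.9492
y* = (k*)^α = 4.9492^0.33 ≈ 1.6951
c* = (1 − s)·y* = (1 − 0.40) × 1.6951 ≈ 1.0171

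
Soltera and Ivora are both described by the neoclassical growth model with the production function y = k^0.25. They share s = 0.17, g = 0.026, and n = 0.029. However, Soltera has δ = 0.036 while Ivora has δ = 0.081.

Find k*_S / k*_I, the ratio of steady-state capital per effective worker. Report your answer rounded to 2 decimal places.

Steady-state k* = [s/(n + g + δ)]^(1/(1−α)), so the ratio is [ (s_S/(n + g + δ)_S) / (s_I/(n + g + δ)_I) ]^1.3333.
s_S/(n + g + δ)_S = 0.17/0.091 = 1.8681; s_I/(n + g + δ)_I = 0.17/0.136 = 1.2500.
Ratio = (1.8681/1.2500)^1.3333 = 1.4945^1.3333 ≈ 1.7087

k*_S / k*_I ≈ 1.71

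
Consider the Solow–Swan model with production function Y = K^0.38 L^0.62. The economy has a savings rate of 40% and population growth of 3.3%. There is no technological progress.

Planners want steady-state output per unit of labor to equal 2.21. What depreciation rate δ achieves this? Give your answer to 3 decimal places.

At the steady state, Δk = 0, so s·k^α = (n + δ)·k.
Since y* = [s/(n + δ)]^(α/(1−α)), we have s/(n + δ) = (y*)^((1−α)/α) = 2.21^1.6316 = 3.6468.
Therefore n + δ = s / 3.6468 = 0.40 / 3.6468 = 0.1097, so δ = 0.1097 − 0.033 = 0.0767.

δ ≈ 0.077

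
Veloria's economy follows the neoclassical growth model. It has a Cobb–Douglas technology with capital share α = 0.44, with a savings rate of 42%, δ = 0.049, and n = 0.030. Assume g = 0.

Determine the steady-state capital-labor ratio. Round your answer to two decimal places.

In steady state, investment equals break-even investment: s·k^α = (n + δ)·k.
Rearranging, k^(1−α) = s / (n + δ).
k^0.56 = 0.42 / (0.030 + 0.049) = 0.42 / 0.079 = 5.3165
k* = 5.3165^(1/0.56) ≈ 19.7588

k* = 19.76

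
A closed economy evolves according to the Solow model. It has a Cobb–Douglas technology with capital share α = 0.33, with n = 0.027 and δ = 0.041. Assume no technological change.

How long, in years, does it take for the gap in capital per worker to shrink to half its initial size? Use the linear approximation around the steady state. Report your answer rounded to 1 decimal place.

Near the steady state the convergence rate is λ = (1 − α)(n + δ).
λ = (1 − 0.33) × 0.068 = 0.67 × 0.068 = 0.04556
Half-life = ln 2 / λ = 0.6931 / 0.04556 ≈ 15.21 years

about 15.2 years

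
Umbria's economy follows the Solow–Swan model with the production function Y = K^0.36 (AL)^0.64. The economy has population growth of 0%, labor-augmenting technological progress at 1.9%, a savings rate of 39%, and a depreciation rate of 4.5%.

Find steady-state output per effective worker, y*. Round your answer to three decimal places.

y* ≈ 2.764

Steady state requires s·f(k) = (n + g + δ)·k, i.e. s·k^α = (n + g + δ)·k.
Dividing both sides by k: k^(1−α) = s / (n + g + δ).
k^0.64 = 0.39 / (0.000 + 0.019 + 0.045) = 0.39 / 0.064 = 6.0938
k* = 6.0938^(1/0.64) ≈ 16.8418
y* = (k*)^α = 16.8418^0.36 ≈ 2.7638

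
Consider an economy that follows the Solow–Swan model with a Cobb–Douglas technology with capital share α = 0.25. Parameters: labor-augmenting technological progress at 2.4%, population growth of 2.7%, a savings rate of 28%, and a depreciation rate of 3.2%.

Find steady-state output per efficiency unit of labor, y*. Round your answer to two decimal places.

y* ≈ 1.50

At the steady state, Δk = 0, so s·k^α = (n + g + δ)·k.
Dividing both sides by k: k^(1−α) = s / (n + g + δ).
k^0.75 = 0.28 / (0.027 + 0.024 + 0.032) = 0.28 / 0.083 = 3.3735
k* = 3.3735^(1/0.75) ≈ 5.0595
y* = (k*)^α = 5.0595^0.25 ≈ 1.4998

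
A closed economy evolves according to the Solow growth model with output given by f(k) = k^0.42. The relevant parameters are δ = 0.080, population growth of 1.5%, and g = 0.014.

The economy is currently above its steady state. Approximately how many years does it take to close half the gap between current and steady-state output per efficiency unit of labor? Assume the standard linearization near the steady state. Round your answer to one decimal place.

half-life ≈ 11.0 years

Near the steady state the convergence rate is λ = (1 − α)(n + g + δ).
λ = (1 − 0.42) × 0.109 = 0.58 × 0.109 = 0.06322
Half-life = ln 2 / λ = 0.6931 / 0.06322 ≈ 10.96 years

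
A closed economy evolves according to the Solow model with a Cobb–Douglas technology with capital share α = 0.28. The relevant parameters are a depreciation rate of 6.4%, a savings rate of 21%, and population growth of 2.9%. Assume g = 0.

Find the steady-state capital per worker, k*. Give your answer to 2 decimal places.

k* ≈ 3.10

In steady state, investment equals break-even investment: s·k^α = (n + δ)·k.
Rearranging, k^(1−α) = s / (n + δ).
k^0.72 = 0.21 / (0.029 + 0.064) = 0.21 / 0.093 = 2.2581
k* = 2.2581^(1/0.72) ≈ 3.0996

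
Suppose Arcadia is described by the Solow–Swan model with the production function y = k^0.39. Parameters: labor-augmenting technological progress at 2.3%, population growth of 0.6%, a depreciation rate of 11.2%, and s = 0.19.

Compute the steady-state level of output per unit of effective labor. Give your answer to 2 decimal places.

At the steady state, Δk = 0, so s·k^α = (n + g + δ)·k.
Dividing both sides by k: k^(1−α) = s / (n + g + δ).
k^0.61 = 0.19 / (0.006 + 0.023 + 0.112) = 0.19 / 0.141 = 1.3475
k* = 1.3475^(1/0.61) ≈ 1.6306
y* = (k*)^α = 1.6306^0.39 ≈ 1.2101

y* = 1.21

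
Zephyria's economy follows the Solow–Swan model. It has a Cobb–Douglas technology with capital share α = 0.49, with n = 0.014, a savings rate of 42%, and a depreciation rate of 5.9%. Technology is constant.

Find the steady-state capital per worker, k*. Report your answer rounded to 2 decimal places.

k* ≈ 30.91

In steady state, investment equals break-even investment: s·k^α = (n + δ)·k.
Rearranging, k^(1−α) = s / (n + δ).
k^0.51 = 0.42 / (0.014 + 0.059) = 0.42 / 0.073 = 5.7534
k* = 5.7534^(1/0.51) ≈ 30.9064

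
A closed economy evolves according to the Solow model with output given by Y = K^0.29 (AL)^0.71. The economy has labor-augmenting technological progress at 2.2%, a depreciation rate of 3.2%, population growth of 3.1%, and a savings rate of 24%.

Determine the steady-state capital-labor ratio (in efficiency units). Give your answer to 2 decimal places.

At the steady state, Δk = 0, so s·k^α = (n + g + δ)·k.
Rearranging, k^(1−α) = s / (n + g + δ).
k^0.71 = 0.24 / (0.031 + 0.022 + 0.032) = 0.24 / 0.085 = 2.8235
k* = 2.8235^(1/0.71) ≈ 4.3143

k* = 4.31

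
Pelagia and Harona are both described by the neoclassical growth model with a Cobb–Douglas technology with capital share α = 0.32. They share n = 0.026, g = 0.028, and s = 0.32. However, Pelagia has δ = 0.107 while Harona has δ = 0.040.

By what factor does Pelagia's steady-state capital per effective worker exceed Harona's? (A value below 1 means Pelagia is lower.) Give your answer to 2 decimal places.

Steady-state k* = [s/(n + g + δ)]^(1/(1−α)), so the ratio is [ (s_P/(n + g + δ)_P) / (s_H/(n + g + δ)_H) ]^1.4706.
s_P/(n + g + δ)_P = 0.32/0.161 = 1.9876; s_H/(n + g + δ)_H = 0.32/0.094 = 3.4043.
Ratio = (1.9876/3.4043)^1.4706 = 0.5838^1.4706 ≈ 0.4532

k*_P / k*_H ≈ 0.45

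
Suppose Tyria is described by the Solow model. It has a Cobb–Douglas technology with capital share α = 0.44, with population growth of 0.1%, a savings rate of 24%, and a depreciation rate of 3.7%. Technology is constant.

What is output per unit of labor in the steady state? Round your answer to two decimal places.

In steady state, investment equals break-even investment: s·k^α = (n + δ)·k.
Dividing both sides by k: k^(1−α) = s / (n + δ).
k^0.56 = 0.24 / (0.001 + 0.037) = 0.24 / 0.038 = 6.3158
k* = 6.3158^(1/0.56) ≈ 26.8743
y* = (k*)^α = 26.8743^0.44 ≈ 4.2551

y* ≈ 4.26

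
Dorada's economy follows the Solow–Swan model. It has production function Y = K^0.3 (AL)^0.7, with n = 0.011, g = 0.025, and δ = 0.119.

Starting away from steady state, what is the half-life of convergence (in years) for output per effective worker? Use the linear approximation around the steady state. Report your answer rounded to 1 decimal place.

Near the steady state the convergence rate is λ = (1 − α)(n + g + δ).
λ = (1 − 0.3) × 0.155 = 0.7 × 0.155 = 0.1085
Half-life = ln 2 / λ = 0.6931 / 0.1085 ≈ 6.39 years

about 6.4 years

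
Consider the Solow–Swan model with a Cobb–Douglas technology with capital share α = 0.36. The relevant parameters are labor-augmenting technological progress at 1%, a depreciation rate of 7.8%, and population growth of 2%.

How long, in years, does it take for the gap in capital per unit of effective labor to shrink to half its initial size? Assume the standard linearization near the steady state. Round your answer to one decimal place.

Near the steady state the convergence rate is λ = (1 − α)(n + g + δ).
λ = (1 − 0.36) × 0.108 = 0.64 × 0.108 = 0.06912
Half-life = ln 2 / λ = 0.6931 / 0.06912 ≈ 10.03 years

t_½ ≈ 10.0 years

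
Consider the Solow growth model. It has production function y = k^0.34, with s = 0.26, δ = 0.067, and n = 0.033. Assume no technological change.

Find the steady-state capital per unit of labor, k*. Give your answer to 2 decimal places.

k* = 4.25

At the steady state, Δk = 0, so s·k^α = (n + δ)·k.
Dividing both sides by k: k^(1−α) = s / (n + δ).
k^0.66 = 0.26 / (0.033 + 0.067) = 0.26 / 0.100 = 2.6000
k* = 2.6000^(1/0.66) ≈ 4.2535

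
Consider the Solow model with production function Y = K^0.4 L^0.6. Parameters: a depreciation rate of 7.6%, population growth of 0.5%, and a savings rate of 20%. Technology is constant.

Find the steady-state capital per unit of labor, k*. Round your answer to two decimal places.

k* = 4.51

In steady state, investment equals break-even investment: s·k^α = (n + δ)·k.
Rearranging, k^(1−α) = s / (n + δ).
k^0.6 = 0.20 / (0.005 + 0.076) = 0.20 / 0.081 = 2.4691
k* = 2.4691^(1/0.6) ≈ 4.5106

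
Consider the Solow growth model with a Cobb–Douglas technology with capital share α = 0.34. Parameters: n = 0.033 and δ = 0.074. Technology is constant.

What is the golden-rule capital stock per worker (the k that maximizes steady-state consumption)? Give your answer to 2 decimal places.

k_gold ≈ 5.76

The golden rule sets f'(k) = n + δ, i.e. α·k^(α−1) = n + δ.
So k^(1−α) = α / (n + δ) = 0.34 / 0.107 = 3.1776.
k_gold = 3.1776^(1/0.66) ≈ 5.7644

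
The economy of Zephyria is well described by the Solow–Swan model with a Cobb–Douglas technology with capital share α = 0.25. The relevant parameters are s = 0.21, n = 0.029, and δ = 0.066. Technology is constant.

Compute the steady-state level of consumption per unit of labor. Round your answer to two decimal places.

In steady state, investment equals break-even investment: s·k^α = (n + δ)·k.
Dividing both sides by k: k^(1−α) = s / (n + δ).
k^0.75 = 0.21 / (0.029 + 0.066) = 0.21 / 0.095 = 2.2105
k* = 2.2105^(1/0.75) ≈ 2.8795
y* = (k*)^α = 2.8795^0.25 ≈ 1.3027
c* = (1 − s)·y* = (1 − 0.21) × 1.3027 ≈ 1.0291

c* = 1.03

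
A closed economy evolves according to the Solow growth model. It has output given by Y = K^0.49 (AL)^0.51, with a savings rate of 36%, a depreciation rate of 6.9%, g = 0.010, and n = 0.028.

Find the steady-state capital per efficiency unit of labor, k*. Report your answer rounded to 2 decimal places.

k* = 10.79

Steady state requires s·f(k) = (n + g + δ)·k, i.e. s·k^α = (n + g + δ)·k.
Rearranging, k^(1−α) = s / (n + g + δ).
k^0.51 = 0.36 / (0.028 + 0.010 + 0.069) = 0.36 / 0.107 = 3.3645
k* = 3.3645^(1/0.51) ≈ 10.7939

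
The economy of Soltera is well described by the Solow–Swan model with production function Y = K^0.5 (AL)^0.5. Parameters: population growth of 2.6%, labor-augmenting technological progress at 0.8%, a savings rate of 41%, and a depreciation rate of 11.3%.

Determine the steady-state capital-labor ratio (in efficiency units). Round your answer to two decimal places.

k* ≈ 7.78

Steady state requires s·f(k) = (n + g + δ)·k, i.e. s·k^α = (n + g + δ)·k.
Dividing both sides by k: k^(1−α) = s / (n + g + δ).
k^0.5 = 0.41 / (0.026 + 0.008 + 0.113) = 0.41 / 0.147 = 2.7891
k* = 2.7891^(1/0.5) ≈ 7.7791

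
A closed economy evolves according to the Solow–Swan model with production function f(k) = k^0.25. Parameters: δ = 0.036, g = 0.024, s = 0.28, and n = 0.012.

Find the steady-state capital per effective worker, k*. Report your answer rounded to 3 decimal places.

k* ≈ 6.116

Steady state requires s·f(k) = (n + g + δ)·k, i.e. s·k^α = (n + g + δ)·k.
Rearranging, k^(1−α) = s / (n + g + δ).
k^0.75 = 0.28 / (0.012 + 0.024 + 0.036) = 0.28 / 0.072 = 3.8889
k* = 3.8889^(1/0.75) ≈ 6.1156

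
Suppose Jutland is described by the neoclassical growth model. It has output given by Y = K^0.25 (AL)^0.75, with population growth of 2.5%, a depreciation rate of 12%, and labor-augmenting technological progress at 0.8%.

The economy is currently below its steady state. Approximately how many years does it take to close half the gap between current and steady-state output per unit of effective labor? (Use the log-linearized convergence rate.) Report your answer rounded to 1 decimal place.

Near the steady state the convergence rate is λ = (1 − α)(n + g + δ).
λ = (1 − 0.25) × 0.153 = 0.75 × 0.153 = 0.11475
Half-life = ln 2 / λ = 0.6931 / 0.11475 ≈ 6.04 years

half-life ≈ 6.0 years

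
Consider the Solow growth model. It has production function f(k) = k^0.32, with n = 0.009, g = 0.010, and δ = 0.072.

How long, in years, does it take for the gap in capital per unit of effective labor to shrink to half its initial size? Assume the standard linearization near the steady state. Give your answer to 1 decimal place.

half-life ≈ 11.2 years

Near the steady state the convergence rate is λ = (1 − α)(n + g + δ).
λ = (1 − 0.32) × 0.091 = 0.68 × 0.091 = 0.06188
Half-life = ln 2 / λ = 0.6931 / 0.06188 ≈ 11.20 years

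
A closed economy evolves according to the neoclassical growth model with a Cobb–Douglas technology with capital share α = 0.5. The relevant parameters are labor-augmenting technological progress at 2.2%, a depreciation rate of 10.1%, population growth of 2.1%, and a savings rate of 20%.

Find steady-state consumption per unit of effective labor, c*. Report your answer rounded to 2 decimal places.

c* ≈ 1.11

At the steady state, Δk = 0, so s·k^α = (n + g + δ)·k.
Rearranging, k^(1−α) = s / (n + g + δ).
k^0.5 = 0.20 / (0.021 + 0.022 + 0.101) = 0.20 / 0.144 = 1.3889
k* = 1.3889^(1/0.5) ≈ 1.9290
y* = (k*)^α = 1.9290^0.5 ≈ 1.3889
c* = (1 − s)·y* = (1 − 0.20) × 1.3889 ≈ 1.1111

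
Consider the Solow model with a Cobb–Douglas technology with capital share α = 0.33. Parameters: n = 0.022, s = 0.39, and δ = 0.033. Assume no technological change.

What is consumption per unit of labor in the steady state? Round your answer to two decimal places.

Steady state requires s·f(k) = (n + δ)·k, i.e. s·k^α = (n + δ)·k.
Dividing both sides by k: k^(1−α) = s / (n + δ).
k^0.67 = 0.39 / (0.022 + 0.033) = 0.39 / 0.055 = 7.0909
k* = 7.0909^(1/0.67) ≈ 18.6082
y* = (k*)^α = 18.6082^0.33 ≈ 2.6242
c* = (1 − s)·y* = (1 − 0.39) × 2.6242 ≈ 1.6008

c* = 1.60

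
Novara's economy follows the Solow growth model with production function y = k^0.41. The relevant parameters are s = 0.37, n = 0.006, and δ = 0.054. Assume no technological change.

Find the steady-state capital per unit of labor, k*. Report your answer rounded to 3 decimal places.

In steady state, investment equals break-even investment: s·k^α = (n + δ)·k.
Dividing both sides by k: k^(1−α) = s / (n + δ).
k^0.59 = 0.37 / (0.006 + 0.054) = 0.37 / 0.060 = 6.1667
k* = 6.1667^(1/0.59) ≈ 21.8309

k* ≈ 21.831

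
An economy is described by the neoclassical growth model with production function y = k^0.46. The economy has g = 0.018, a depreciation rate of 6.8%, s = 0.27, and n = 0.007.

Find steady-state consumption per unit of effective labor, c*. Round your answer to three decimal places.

In steady state, investment equals break-even investment: s·k^α = (n + g + δ)·k.
Rearranging, k^(1−α) = s / (n + g + δ).
k^0.54 = 0.27 / (0.007 + 0.018 + 0.068) = 0.27 / 0.093 = 2.9032
k* = 2.9032^(1/0.54) ≈ 7.1975
y* = (k*)^α = 7.1975^0.46 ≈ 2.4792
c* = (1 − s)·y* = (1 − 0.27) × 2.4792 ≈ 1.8098

c* = 1.810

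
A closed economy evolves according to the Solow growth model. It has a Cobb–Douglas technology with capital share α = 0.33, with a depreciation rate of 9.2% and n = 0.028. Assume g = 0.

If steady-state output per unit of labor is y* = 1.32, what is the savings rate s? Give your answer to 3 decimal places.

In steady state, investment equals break-even investment: s·k^α = (n + δ)·k.
Since y* = [s/(n + δ)]^(α/(1−α)), we have s/(n + δ) = (y*)^((1−α)/α) = 1.32^2.0303 = 1.7571.
Therefore s = 1.7571 × (n + δ) = 1.7571 × 0.120 = 0.2109.

s ≈ 0.211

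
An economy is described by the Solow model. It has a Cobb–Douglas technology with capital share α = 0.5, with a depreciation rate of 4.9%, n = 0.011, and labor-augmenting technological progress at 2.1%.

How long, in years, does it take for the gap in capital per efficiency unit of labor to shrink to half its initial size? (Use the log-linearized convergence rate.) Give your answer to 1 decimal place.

about 17.1 years

Near the steady state the convergence rate is λ = (1 − α)(n + g + δ).
λ = (1 − 0.5) × 0.081 = 0.5 × 0.081 = 0.0405
Half-life = ln 2 / λ = 0.6931 / 0.0405 ≈ 17.11 years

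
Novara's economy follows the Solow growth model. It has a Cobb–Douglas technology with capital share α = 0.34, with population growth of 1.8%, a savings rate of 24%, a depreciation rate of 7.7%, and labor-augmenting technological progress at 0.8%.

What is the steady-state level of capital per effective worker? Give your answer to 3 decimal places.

In steady state, investment equals break-even investment: s·k^α = (n + g + δ)·k.
Dividing both sides by k: k^(1−α) = s / (n + g + δ).
k^0.66 = 0.24 / (0.018 + 0.008 + 0.077) = 0.24 / 0.103 = 2.3301
k* = 2.3301^(1/0.66) ≈ 3.6027

k* ≈ 3.603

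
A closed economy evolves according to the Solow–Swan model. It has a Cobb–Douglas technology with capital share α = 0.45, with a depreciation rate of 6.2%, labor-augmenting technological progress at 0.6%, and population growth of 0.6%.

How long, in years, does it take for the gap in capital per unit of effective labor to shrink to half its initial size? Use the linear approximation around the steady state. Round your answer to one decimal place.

half-life ≈ 17.0 years

Near the steady state the convergence rate is λ = (1 − α)(n + g + δ).
λ = (1 − 0.45) × 0.074 = 0.55 × 0.074 = 0.0407
Half-life = ln 2 / λ = 0.6931 / 0.0407 ≈ 17.03 years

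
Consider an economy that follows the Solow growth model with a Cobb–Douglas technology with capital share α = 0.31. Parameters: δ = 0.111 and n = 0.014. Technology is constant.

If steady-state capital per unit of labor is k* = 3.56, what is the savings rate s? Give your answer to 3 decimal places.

At the steady state, Δk = 0, so s·k^α = (n + δ)·k.
So s / (n + δ) = (k*)^(1−α) = 3.56^0.69 = 2.4016.
Therefore s = 2.4016 × (n + δ) = 2.4016 × 0.125 = 0.3002.

s ≈ 0.300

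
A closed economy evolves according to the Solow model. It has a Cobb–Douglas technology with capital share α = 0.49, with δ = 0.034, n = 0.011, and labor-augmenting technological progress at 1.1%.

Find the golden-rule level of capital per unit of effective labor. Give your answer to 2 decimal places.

The golden rule sets f'(k) = n + g + δ, i.e. α·k^(α−1) = n + g + δ.
So k^(1−α) = α / (n + g + δ) = 0.49 / 0.056 = 8.7500.
k_gold = 8.7500^(1/0.51) ≈ 70.3193

k_gold ≈ 70.32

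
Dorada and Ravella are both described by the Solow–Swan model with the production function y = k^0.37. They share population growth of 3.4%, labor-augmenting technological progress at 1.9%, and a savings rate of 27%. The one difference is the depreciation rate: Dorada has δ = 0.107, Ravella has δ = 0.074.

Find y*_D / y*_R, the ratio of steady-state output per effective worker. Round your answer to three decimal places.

Steady-state y* = [s/(n + g + δ)]^(α/(1−α)), so the ratio is [ (s_D/(n + g + δ)_D) / (s_R/(n + g + δ)_R) ]^0.5873.
s_D/(n + g + δ)_D = 0.27/0.160 = 1.6875; s_R/(n + g + δ)_R = 0.27/0.127 = 2.1260.
Ratio = (1.6875/2.1260)^0.5873 = 0.7937^0.5873 ≈ 0.8731

y*_D / y*_R ≈ 0.873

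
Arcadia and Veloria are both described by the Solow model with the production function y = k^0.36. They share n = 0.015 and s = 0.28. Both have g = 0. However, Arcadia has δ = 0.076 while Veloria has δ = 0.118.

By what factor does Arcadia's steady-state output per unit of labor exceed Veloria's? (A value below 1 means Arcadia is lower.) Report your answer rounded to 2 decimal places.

Steady-state y* = [s/(n + δ)]^(α/(1−α)), so the ratio is [ (s_A/(n + δ)_A) / (s_V/(n + δ)_V) ]^0.5625.
s_A/(n + δ)_A = 0.28/0.091 = 3.0769; s_V/(n + δ)_V = 0.28/0.133 = 2.1053.
Ratio = (3.0769/2.1053)^0.5625 = 1.4615^0.5625 ≈ 1.2379

y*_A / y*_V ≈ 1.24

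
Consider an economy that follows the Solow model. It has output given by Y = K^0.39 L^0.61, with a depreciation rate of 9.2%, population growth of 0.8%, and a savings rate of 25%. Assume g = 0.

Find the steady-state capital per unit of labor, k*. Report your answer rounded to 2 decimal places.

Steady state requires s·f(k) = (n + δ)·k, i.e. s·k^α = (n + δ)·k.
Rearranging, k^(1−α) = s / (n + δ).
k^0.61 = 0.25 / (0.008 + 0.092) = 0.25 / 0.100 = 2.5000
k* = 2.5000^(1/0.61) ≈ 4.4912

k* ≈ 4.49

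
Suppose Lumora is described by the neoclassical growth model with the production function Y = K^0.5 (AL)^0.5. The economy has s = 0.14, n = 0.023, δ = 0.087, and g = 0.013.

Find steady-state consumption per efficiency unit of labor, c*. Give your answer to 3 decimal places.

c* = 0.979

Steady state requires s·f(k) = (n + g + δ)·k, i.e. s·k^α = (n + g + δ)·k.
Rearranging, k^(1−α) = s / (n + g + δ).
k^0.5 = 0.14 / (0.023 + 0.013 + 0.087) = 0.14 / 0.123 = 1.1382
k* = 1.1382^(1/0.5) ≈ 1.2955
y* = (k*)^α = 1.2955^0.5 ≈ 1.1382
c* = (1 − s)·y* = (1 − 0.14) × 1.1382 ≈ 0.9789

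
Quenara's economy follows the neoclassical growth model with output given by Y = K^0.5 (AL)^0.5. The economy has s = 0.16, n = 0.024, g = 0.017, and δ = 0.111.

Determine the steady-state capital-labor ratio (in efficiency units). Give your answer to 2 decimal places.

Steady state requires s·f(k) = (n + g + δ)·k, i.e. s·k^α = (n + g + δ)·k.
Dividing both sides by k: k^(1−α) = s / (n + g + δ).
k^0.5 = 0.16 / (0.024 + 0.017 + 0.111) = 0.16 / 0.152 = 1.0526
k* = 1.0526^(1/0.5) ≈ 1.1080

k* ≈ 1.11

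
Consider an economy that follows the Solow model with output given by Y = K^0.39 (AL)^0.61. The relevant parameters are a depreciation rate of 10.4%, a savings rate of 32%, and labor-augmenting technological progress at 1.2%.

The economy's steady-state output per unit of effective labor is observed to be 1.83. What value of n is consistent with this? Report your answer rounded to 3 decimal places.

n ≈ 0.008

At the steady state, Δk = 0, so s·k^α = (n + g + δ)·k.
Since y* = [s/(n + g + δ)]^(α/(1−α)), we have s/(n + g + δ) = (y*)^((1−α)/α) = 1.83^1.5641 = 2.5734.
Therefore n + g + δ = s / 2.5734 = 0.32 / 2.5734 = 0.1243, so n = 0.1243 − 0.116 = 0.0083.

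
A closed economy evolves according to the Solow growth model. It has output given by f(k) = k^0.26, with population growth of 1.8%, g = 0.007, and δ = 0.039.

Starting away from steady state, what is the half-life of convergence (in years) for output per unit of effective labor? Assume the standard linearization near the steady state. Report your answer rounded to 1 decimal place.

Near the steady state the convergence rate is λ = (1 − α)(n + g + δ).
λ = (1 − 0.26) × 0.064 = 0.74 × 0.064 = 0.04736
Half-life = ln 2 / λ = 0.6931 / 0.04736 ≈ 14.63 years

half-life ≈ 14.6 years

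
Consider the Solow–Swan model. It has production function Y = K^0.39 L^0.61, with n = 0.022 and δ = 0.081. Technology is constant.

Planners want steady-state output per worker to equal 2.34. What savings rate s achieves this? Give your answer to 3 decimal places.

At the steady state, Δk = 0, so s·k^α = (n + δ)·k.
Since y* = [s/(n + δ)]^(α/(1−α)), we have s/(n + δ) = (y*)^((1−α)/α) = 2.34^1.5641 = 3.7800.
Therefore s = 3.7800 × (n + δ) = 3.7800 × 0.103 = 0.3893.

s ≈ 0.389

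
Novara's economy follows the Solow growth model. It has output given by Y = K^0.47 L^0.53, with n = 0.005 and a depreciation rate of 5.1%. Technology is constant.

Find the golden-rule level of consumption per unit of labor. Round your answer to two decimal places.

c_gold ≈ 3.50

At the golden rule, f'(k) = n + δ, so α·k^(α−1) = n + δ and k_gold = (α/(n + δ))^(1/(1−α)).
k_gold = (0.47/0.056)^(1/0.53) = 8.3929^1.8868 ≈ 55.3652
c_gold = f(k_gold) − (n + δ)·k_gold = 6.5966 − 0.056×55.3652 ≈ 3.4961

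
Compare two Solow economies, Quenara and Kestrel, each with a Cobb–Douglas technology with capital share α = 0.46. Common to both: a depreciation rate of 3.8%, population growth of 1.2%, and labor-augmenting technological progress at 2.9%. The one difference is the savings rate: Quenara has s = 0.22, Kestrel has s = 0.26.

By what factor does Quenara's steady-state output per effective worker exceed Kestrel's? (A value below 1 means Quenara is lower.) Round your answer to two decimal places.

Steady-state y* = [s/(n + g + δ)]^(α/(1−α)), so the ratio is [ (s_Q/(n + g + δ)_Q) / (s_K/(n + g + δ)_K) ]^0.8519.
s_Q/(n + g + δ)_Q = 0.22/0.079 = 2.7848; s_K/(n + g + δ)_K = 0.26/0.079 = 3.2911.
Ratio = (2.7848/3.2911)^0.8519 = 0.8462^0.8519 ≈ 0.8674

ratio ≈ 0.87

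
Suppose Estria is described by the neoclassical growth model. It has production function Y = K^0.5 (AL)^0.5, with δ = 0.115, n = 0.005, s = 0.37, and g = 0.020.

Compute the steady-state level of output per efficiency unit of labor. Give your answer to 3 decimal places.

y* ≈ 2.643

In steady state, investment equals break-even investment: s·k^α = (n + g + δ)·k.
Rearranging, k^(1−α) = s / (n + g + δ).
k^0.5 = 0.37 / (0.005 + 0.020 + 0.115) = 0.37 / 0.140 = 2.6429
k* = 2.6429^(1/0.5) ≈ 6.9849
y* = (k*)^α = 6.9849^0.5 ≈ 2.6429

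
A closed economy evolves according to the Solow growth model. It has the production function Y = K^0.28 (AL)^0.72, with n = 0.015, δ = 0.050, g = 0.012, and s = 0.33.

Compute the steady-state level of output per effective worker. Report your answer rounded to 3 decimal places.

Steady state requires s·f(k) = (n + g + δ)·k, i.e. s·k^α = (n + g + δ)·k.
Rearranging, k^(1−α) = s / (n + g + δ).
k^0.72 = 0.33 / (0.015 + 0.012 + 0.050) = 0.33 / 0.077 = 4.2857
k* = 4.2857^(1/0.72) ≈ 7.5476
y* = (k*)^α = 7.5476^0.28 ≈ 1.7611

y* ≈ 1.761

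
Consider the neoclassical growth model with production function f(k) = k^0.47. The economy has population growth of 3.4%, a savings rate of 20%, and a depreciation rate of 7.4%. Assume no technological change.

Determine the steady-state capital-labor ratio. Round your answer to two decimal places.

Steady state requires s·f(k) = (n + δ)·k, i.e. s·k^α = (n + δ)·k.
Dividing both sides by k: k^(1−α) = s / (n + δ).
k^0.53 = 0.20 / (0.034 + 0.074) = 0.20 / 0.108 = 1.8519
k* = 1.8519^(1/0.53) ≈ 3.1984

k* ≈ 3.20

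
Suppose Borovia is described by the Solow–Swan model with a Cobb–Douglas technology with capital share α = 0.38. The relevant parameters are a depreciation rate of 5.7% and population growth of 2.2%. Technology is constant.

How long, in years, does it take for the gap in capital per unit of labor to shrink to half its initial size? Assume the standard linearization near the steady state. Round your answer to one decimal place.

Near the steady state the convergence rate is λ = (1 − α)(n + δ).
λ = (1 − 0.38) × 0.079 = 0.62 × 0.079 = 0.04898
Half-life = ln 2 / λ = 0.6931 / 0.04898 ≈ 14.15 years

half-life ≈ 14.2 years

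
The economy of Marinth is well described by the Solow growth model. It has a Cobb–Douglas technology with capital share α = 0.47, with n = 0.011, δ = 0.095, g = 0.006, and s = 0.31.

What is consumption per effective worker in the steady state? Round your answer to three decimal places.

Steady state requires s·f(k) = (n + g + δ)·k, i.e. s·k^α = (n + g + δ)·k.
Dividing both sides by k: k^(1−α) = s / (n + g + δ).
k^0.53 = 0.31 / (0.011 + 0.006 + 0.095) = 0.31 / 0.112 = 2.7679
k* = 2.7679^(1/0.53) ≈ 6.8273
y* = (k*)^α = 6.8273^0.47 ≈ 2.4666
c* = (1 − s)·y* = (1 − 0.31) × 2.4666 ≈ 1.7020

c* ≈ 1.702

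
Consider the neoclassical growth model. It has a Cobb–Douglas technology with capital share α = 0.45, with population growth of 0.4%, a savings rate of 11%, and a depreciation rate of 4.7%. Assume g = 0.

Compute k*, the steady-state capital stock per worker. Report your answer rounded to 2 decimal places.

Steady state requires s·f(k) = (n + δ)·k, i.e. s·k^α = (n + δ)·k.
Dividing both sides by k: k^(1−α) = s / (n + δ).
k^0.55 = 0.11 / (0.004 + 0.047) = 0.11 / 0.051 = 2.1569
k* = 2.1569^(1/0.55) ≈ 4.0454

k* ≈ 4.05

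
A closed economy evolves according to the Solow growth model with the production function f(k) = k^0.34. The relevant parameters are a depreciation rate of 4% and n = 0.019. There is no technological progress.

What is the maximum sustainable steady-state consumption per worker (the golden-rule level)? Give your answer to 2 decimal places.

At the golden rule, f'(k) = n + δ, so α·k^(α−1) = n + δ and k_gold = (α/(n + δ))^(1/(1−α)).
k_gold = (0.34/0.059)^(1/0.66) = 5.7627^1.5152 ≈ 14.2069
c_gold = f(k_gold) − (n + δ)·k_gold = 2.4652 − 0.059×14.2069 ≈ 1.6270

c_gold ≈ 1.63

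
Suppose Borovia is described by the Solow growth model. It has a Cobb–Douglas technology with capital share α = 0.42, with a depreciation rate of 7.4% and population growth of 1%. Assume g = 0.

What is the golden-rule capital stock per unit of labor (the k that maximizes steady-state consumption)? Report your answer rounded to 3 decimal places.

k_gold ≈ 16.037

The golden rule sets f'(k) = n + δ, i.e. α·k^(α−1) = n + δ.
So k^(1−α) = α / (n + δ) = 0.42 / 0.084 = 5.0000.
k_gold = 5.0000^(1/0.58) ≈ 16.0369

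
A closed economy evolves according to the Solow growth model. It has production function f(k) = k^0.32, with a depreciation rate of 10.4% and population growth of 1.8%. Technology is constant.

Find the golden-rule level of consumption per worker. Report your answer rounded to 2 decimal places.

c_gold ≈ 1.07

At the golden rule, f'(k) = n + δ, so α·k^(α−1) = n + δ and k_gold = (α/(n + δ))^(1/(1−α)).
k_gold = (0.32/0.122)^(1/0.68) = 2.6230^1.4706 ≈ 4.1294
c_gold = f(k_gold) − (n + δ)·k_gold = 1.5743 − 0.122×4.1294 ≈ 1.0705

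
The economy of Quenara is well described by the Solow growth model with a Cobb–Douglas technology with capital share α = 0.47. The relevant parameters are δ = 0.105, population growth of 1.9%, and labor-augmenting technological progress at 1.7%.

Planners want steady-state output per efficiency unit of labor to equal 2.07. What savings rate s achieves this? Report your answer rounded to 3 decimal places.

At the steady state, Δk = 0, so s·k^α = (n + g + δ)·k.
Since y* = [s/(n + g + δ)]^(α/(1−α)), we have s/(n + g + δ) = (y*)^((1−α)/α) = 2.07^1.1277 = 2.2715.
Therefore s = 2.2715 × (n + g + δ) = 2.2715 × 0.141 = 0.3203.

s ≈ 0.320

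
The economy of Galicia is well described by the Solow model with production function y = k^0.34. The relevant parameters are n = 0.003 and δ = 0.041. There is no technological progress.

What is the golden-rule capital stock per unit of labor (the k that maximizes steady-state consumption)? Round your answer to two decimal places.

The golden rule sets f'(k) = n + δ, i.e. α·k^(α−1) = n + δ.
So k^(1−α) = α / (n + δ) = 0.34 / 0.044 = 7.7273.
k_gold = 7.7273^(1/0.66) ≈ 22.1563

k_gold ≈ 22.16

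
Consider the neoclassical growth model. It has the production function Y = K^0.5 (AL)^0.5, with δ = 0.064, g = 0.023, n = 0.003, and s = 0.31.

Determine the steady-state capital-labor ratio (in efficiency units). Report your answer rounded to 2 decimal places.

In steady state, investment equals break-even investment: s·k^α = (n + g + δ)·k.
Dividing both sides by k: k^(1−α) = s / (n + g + δ).
k^0.5 = 0.31 / (0.003 + 0.023 + 0.064) = 0.31 / 0.090 = 3.4444
k* = 3.4444^(1/0.5) ≈ 11.8639

k* ≈ 11.86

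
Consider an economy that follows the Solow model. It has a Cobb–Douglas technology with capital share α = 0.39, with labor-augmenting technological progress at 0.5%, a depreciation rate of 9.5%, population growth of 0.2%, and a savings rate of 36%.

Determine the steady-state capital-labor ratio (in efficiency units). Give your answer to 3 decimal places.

In steady state, investment equals break-even investment: s·k^α = (n + g + δ)·k.
Rearranging, k^(1−α) = s / (n + g + δ).
k^0.61 = 0.36 / (0.002 + 0.005 + 0.095) = 0.36 / 0.102 = 3.5294
k* = 3.5294^(1/0.61) ≈ 7.9044

k* = 7.904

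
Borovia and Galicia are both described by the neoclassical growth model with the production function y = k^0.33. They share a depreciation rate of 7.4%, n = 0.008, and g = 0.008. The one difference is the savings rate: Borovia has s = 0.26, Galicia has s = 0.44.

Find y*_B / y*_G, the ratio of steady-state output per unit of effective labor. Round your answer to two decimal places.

Steady-state y* = [s/(n + g + δ)]^(α/(1−α)), so the ratio is [ (s_B/(n + g + δ)_B) / (s_G/(n + g + δ)_G) ]^0.4925.
s_B/(n + g + δ)_B = 0.26/0.090 = 2.8889; s_G/(n + g + δ)_G = 0.44/0.090 = 4.8889.
Ratio = (2.8889/4.8889)^0.4925 = 0.5909^0.4925 ≈ 0.7717

ratio ≈ 0.77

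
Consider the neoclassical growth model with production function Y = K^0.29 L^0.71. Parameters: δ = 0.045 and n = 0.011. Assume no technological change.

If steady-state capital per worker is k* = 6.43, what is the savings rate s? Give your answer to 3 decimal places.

At the steady state, Δk = 0, so s·k^α = (n + δ)·k.
So s / (n + δ) = (k*)^(1−α) = 6.43^0.71 = 3.7483.
Therefore s = 3.7483 × (n + δ) = 3.7483 × 0.056 = 0.2099.

s ≈ 0.210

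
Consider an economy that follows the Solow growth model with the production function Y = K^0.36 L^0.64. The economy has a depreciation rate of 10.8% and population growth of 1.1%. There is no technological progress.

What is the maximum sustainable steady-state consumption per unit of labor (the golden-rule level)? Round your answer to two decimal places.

At the golden rule, f'(k) = n + δ, so α·k^(α−1) = n + δ and k_gold = (α/(n + δ))^(1/(1−α)).
k_gold = (0.36/0.119)^(1/0.64) = 3.0252^1.5625 ≈ 5.6387
c_gold = f(k_gold) − (n + δ)·k_gold = 1.8639 − 0.119×5.6387 ≈ 1.1929

c_gold ≈ 1.19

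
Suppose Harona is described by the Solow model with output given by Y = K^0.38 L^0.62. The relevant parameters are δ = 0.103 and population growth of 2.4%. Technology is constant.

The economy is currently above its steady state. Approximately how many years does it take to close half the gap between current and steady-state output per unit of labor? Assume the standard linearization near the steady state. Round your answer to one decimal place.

t_½ ≈ 8.8 years

Near the steady state the convergence rate is λ = (1 − α)(n + δ).
λ = (1 − 0.38) × 0.127 = 0.62 × 0.127 = 0.07874
Half-life = ln 2 / λ = 0.6931 / 0.07874 ≈ 8.80 years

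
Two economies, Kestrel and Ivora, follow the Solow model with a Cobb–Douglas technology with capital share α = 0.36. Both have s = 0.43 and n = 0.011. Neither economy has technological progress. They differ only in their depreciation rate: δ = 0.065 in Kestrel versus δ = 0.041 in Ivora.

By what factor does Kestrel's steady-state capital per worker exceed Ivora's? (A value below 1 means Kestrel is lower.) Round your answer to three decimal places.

k*_K / k*_I ≈ 0.553

Steady-state k* = [s/(n + δ)]^(1/(1−α)), so the ratio is [ (s_K/(n + δ)_K) / (s_I/(n + δ)_I) ]^1.5625.
s_K/(n + δ)_K = 0.43/0.076 = 5.6579; s_I/(n + δ)_I = 0.43/0.052 = 8.2692.
Ratio = (5.6579/8.2692)^1.5625 = 0.6842^1.5625 ≈ 0.5527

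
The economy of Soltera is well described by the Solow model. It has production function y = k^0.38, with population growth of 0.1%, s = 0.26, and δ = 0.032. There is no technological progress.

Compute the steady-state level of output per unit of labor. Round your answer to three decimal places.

Steady state requires s·f(k) = (n + δ)·k, i.e. s·k^α = (n + δ)·k.
Dividing both sides by k: k^(1−α) = s / (n + δ).
k^0.62 = 0.26 / (0.001 + 0.032) = 0.26 / 0.033 = 7.8788
k* = 7.8788^(1/0.62) ≈ 27.9192
y* = (k*)^α = 27.9192^0.38 ≈ 3.5436

y* = 3.544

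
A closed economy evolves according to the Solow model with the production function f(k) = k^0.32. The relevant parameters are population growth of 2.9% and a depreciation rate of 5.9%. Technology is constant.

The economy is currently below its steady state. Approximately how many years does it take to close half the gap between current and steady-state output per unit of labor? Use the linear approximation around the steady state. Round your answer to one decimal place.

half-life ≈ 11.6 years

Near the steady state the convergence rate is λ = (1 − α)(n + δ).
λ = (1 − 0.32) × 0.088 = 0.68 × 0.088 = 0.05984
Half-life = ln 2 / λ = 0.6931 / 0.05984 ≈ 11.58 years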